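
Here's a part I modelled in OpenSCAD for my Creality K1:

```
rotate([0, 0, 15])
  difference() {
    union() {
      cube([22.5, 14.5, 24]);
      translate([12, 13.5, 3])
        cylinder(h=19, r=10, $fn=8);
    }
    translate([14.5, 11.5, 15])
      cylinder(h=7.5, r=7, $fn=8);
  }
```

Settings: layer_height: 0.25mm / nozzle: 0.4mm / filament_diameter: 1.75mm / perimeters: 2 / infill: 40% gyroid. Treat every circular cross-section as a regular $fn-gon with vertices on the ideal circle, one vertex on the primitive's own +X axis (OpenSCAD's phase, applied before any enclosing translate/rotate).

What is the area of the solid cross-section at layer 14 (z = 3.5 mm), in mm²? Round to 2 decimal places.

At z = 3.5 mm: the cube is present — its section is the full 22.5×14.5 rectangle (area 326.25 mm²); the cylinder at (12, 13.5): section is a regular 8-gon, circumradius r=10 (area = (8/2)·10.000²·sin(360°/8) = 282.84 mm²); Combining (union): the regions partially overlap — summed areas 609.09 mm² minus the doubly-counted overlap 161.01 mm² gives 448.09 mm² — area = 448.09 mm²; the cylinder at (14.5, 11.5) is not intersected at this z (z outside [15, 22.5]); Subtracting the remaining from the first: none of the subtracted shapes is present at this height, so the result so far is unchanged — area = 448.09 mm²; (whole slice rotated 15° about Z — lengths, areas and connectivity unchanged). Overall, the cross-section is a single solid region. Net area = 448.09 mm².

448.09 mm²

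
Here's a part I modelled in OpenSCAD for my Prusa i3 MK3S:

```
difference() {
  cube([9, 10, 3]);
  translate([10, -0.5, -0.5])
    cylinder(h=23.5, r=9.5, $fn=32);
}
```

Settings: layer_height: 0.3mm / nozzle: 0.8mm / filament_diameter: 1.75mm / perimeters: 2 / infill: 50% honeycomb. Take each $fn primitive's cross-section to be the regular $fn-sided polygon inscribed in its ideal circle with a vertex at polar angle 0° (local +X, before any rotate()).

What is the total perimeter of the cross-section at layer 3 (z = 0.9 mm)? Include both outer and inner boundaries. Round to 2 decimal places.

At z = 0.9 mm: the 9×10 cube contributes its full rectangle (perimeter 38.00 mm); the r=9.5 cylinder at (10, -0.5) gives a regular 32-gon of circumradius 9.5 (constant along its height) (perimeter = 2·32·9.500·sin(180°/32) = 59.59 mm); Taking the first minus the rest: starting from the 9×10 cube, the r=9.5 cylinder at (10, -0.5) partially overlaps it — only the 56.74 mm² overlap (of its 281.71 mm²) is removed, clipping the outline — boundary = 34.04 mm. Overall, the cross-section is a single solid region. Total boundary length (outer) = 34.04 mm.

34.04 mm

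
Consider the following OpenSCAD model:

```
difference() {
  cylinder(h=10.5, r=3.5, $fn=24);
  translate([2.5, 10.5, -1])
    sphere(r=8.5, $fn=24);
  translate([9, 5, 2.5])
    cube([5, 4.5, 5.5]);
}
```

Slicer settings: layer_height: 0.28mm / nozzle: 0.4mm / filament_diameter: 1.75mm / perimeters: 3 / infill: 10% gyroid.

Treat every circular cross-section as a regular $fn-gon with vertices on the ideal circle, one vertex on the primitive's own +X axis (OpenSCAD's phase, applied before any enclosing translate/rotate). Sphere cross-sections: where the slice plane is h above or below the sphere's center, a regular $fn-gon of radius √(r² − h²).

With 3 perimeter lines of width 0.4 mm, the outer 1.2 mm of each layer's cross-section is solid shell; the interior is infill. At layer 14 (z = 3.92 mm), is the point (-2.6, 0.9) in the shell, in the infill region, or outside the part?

shell

At z = 3.92 mm: the cylinder: section is a regular 24-gon, circumradius r=3.5; the r=8.5 sphere at (2.5, 10.5) contributes a regular 24-gon of circumradius √(8.5²−4.92²) = 6.931; the cube at (9, 5) is present — its section is the full 5×4.5 rectangle; After the difference (first − rest): starting from the r=3.5 cylinder, the r=8.5 sphere at (2.5, 10.5) misses the remaining region (no effect); the 5×4.5 cube at (9, 5) misses the remaining region (no effect) — 1 connected region. Overall, the cross-section is a single solid region. The nearest boundary edge runs (-3.38, 0.91)→(-3.03, 1.75); distance from the point to it = 0.72 mm. The point is inside the cross-section, 0.72 mm from the nearest boundary — within the 1.2 mm shell band (3 × 0.4).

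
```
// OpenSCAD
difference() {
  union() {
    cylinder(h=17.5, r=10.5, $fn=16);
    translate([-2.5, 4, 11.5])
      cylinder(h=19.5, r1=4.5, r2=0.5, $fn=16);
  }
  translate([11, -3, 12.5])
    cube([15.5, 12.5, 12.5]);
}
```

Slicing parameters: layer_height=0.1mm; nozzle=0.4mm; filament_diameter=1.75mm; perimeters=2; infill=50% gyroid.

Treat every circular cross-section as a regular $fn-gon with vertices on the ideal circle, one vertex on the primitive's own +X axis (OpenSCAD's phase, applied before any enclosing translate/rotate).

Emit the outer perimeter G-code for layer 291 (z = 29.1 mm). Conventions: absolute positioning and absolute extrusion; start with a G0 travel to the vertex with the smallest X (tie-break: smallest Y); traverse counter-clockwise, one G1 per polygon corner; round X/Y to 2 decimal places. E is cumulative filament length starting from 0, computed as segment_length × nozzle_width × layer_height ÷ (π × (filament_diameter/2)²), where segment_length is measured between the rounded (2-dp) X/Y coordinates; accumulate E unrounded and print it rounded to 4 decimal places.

G0 X-3.39 Y4.00 Z29.10
G1 X-3.32 Y3.66 E0.0058
G1 X-3.13 Y3.37 E0.0115
G1 X-2.84 Y3.18 E0.0173
G1 X-2.50 Y3.11 E0.0231
G1 X-2.16 Y3.18 E0.0288
G1 X-1.87 Y3.37 E0.0346
G1 X-1.68 Y3.66 E0.0404
G1 X-1.61 Y4.00 E0.0462
G1 X-1.68 Y4.34 E0.0519
G1 X-1.87 Y4.63 E0.0577
G1 X-2.16 Y4.82 E0.0635
G1 X-2.50 Y4.89 E0.0692
G1 X-2.84 Y4.82 E0.0750
G1 X-3.13 Y4.63 E0.0808
G1 X-3.32 Y4.34 E0.0865
G1 X-3.39 Y4.00 E0.0923

At z = 29.1 mm: the cylinder is absent (z outside [0, 17.5]); the cone at (-2.5, 4) contributes a regular 16-gon of circumradius 0.890 (interpolated between r1=4.5 and r2=0.5 at t=0.903); Taking the union: only the cone at (-2.5, 4) is present, so the union is just that shape — 1 connected region; the cube at (11, -3) is not intersected at this z (z outside [12.5, 25]); Subtracting the remaining from the first: none of the subtracted shapes is present at this height, so the result so far is unchanged — 1 connected region. The outline is a single polygon with 16 vertices. Extrusion per mm of travel: 0.4 × 0.1 / (π × 0.875²) = 0.016630. Accumulating E over each segment gives final E = 0.0923.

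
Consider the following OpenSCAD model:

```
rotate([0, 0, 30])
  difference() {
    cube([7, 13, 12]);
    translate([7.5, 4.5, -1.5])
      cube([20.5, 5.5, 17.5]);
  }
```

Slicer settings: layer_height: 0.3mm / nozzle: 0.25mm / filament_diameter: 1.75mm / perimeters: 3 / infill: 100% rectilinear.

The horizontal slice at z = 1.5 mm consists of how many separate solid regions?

At z = 1.5 mm: the cube (footprint 7×13) is included at this height; the cube at (7.5, 4.5) is present — its section is the full 20.5×5.5 rectangle; After the difference (first − rest): starting from the 7×13 cube, the 20.5×5.5 cube at (7.5, 4.5) misses the remaining region (no effect) — 1 connected region; (rotated 30° about Z; rotation is an isometry so areas/perimeters/island counts are preserved). The result has 1 disconnected region.

1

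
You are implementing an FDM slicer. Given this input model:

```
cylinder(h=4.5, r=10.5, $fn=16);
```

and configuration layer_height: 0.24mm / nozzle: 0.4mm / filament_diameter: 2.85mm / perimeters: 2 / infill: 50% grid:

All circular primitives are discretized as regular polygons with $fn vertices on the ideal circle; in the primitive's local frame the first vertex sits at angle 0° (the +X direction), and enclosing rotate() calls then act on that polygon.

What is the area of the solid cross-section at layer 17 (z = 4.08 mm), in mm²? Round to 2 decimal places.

337.53 mm²

At z = 4.08 mm: the r=10.5 cylinder contributes a regular 16-gon of circumradius 10.5 (area = (16/2)·10.500²·sin(360°/16) = 337.53 mm²). Overall, the cross-section is a single solid region. Net area = 337.53 mm².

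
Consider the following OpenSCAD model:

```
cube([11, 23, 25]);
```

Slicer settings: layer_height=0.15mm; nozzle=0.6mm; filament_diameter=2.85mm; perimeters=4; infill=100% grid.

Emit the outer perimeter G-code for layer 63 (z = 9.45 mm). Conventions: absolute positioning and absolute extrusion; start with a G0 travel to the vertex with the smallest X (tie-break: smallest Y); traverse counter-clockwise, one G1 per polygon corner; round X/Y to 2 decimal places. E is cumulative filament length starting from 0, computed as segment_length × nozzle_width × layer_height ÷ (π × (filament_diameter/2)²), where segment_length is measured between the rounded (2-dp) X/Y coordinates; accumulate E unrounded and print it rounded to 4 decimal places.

At z = 9.45 mm: the 11×23 cube contributes its full rectangle. The outline is a single polygon with 4 vertices. Extrusion per mm of travel: 0.6 × 0.15 / (π × 1.425²) = 0.014108. Accumulating E over each segment gives final E = 0.9593.

G0 X0.00 Y0.00 Z9.45
G1 X11.00 Y0.00 E0.1552
G1 X11.00 Y23.00 E0.4797
G1 X0.00 Y23.00 E0.6349
G1 X0.00 Y0.00 E0.9593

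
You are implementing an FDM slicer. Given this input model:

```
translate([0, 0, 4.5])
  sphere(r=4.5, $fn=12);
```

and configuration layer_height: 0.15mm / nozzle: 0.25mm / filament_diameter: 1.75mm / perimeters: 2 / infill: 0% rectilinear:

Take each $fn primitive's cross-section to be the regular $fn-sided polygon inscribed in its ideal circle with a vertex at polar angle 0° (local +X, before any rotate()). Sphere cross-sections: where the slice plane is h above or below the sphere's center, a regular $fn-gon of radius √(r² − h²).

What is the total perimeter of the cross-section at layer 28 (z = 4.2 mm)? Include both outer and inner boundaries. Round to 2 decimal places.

At z = 4.2 mm: the r=4.5 sphere slices to a regular 12-gon of circumradius 4.490 (√(r²−h²) with h=0.3 from center) (perimeter = 2·12·4.490·sin(180°/12) = 27.89 mm). Overall, the cross-section is a single solid region. Total boundary length (outer) = 27.89 mm.

27.89 mm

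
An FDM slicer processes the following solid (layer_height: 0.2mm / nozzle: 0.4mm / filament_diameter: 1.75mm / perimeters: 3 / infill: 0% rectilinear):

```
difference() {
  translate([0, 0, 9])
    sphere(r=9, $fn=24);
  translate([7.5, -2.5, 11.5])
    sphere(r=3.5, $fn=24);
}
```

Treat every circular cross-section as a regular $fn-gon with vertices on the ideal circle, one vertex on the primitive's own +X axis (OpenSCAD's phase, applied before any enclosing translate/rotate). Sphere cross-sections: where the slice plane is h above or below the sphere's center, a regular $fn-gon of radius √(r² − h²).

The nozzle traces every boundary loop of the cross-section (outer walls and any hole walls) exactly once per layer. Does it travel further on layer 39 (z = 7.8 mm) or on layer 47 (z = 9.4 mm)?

Layer 39 (z = 7.8): the sphere: section is a regular 24-gon, circumradius = √(r²−h²) = √(9²−1.2²) = 8.920 (perimeter = 2·24·8.920·sin(180°/24) = 55.88 mm); the sphere at (7.5, -2.5) does not reach this height (|z−center|=3.700 > r=3.5); Subtracting the remaining from the first: none of the subtracted shapes is present at this height, so the r=9 sphere is unchanged — boundary = 55.88 mm. So its perimeter = 55.88 mm. Layer 47 (z = 9.4): the sphere: section is a regular 24-gon, circumradius = √(r²−h²) = √(9²−0.4²) = 8.991 (perimeter = 2·24·8.991·sin(180°/24) = 56.33 mm); the r=3.5 sphere at (7.5, -2.5) slices to a regular 24-gon of circumradius 2.800 (√(r²−h²) with h=2.1 from center) (perimeter = 2·24·2.800·sin(180°/24) = 17.54 mm); Taking the first minus the rest: starting from the r=9 sphere, the r=3.5 sphere at (7.5, -2.5) partially overlaps it — only the 17.09 mm² overlap (of its 24.35 mm²) is removed, clipping the outline — boundary = 60.83 mm. So its perimeter = 60.83 mm. Layer 47 is larger (60.83 vs 55.88 mm).

layer 47 (z = 9.4 mm)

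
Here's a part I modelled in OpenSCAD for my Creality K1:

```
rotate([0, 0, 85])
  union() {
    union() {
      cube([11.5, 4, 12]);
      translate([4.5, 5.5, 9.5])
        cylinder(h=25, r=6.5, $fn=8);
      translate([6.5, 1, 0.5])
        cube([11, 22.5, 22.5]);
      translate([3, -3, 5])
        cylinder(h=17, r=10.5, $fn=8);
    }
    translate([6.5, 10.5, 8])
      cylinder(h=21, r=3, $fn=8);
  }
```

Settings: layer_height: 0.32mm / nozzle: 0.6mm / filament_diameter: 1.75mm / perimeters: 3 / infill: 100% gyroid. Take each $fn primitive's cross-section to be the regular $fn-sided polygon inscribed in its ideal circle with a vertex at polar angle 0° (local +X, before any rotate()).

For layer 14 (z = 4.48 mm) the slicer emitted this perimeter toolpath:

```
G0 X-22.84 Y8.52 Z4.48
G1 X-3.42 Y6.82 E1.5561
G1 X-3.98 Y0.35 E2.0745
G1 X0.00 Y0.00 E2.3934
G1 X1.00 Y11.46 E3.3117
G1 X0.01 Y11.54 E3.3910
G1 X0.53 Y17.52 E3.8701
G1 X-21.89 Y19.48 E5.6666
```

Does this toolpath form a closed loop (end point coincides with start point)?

no

Start point (G0): (-22.84, 8.52). End point (last G1): the path does not return to the start — open.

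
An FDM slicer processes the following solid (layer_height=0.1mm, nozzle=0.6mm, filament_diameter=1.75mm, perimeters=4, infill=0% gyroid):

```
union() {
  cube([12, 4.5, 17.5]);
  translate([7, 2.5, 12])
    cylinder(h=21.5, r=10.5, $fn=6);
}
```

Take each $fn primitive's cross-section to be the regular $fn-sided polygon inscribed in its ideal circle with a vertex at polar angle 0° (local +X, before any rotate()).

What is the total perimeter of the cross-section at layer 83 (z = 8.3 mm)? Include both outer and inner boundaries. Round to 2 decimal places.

33.00 mm

At z = 8.3 mm: the cube (footprint 12×4.5) is included at this height (perimeter 33.00 mm); the cylinder at (7, 2.5) does not reach this height (z outside [12, 33.5]); Combining (union): only the 12×4.5 cube is present, so the union is just that shape — boundary = 33.00 mm. Overall, the cross-section is a single solid region. Total boundary length (outer) = 33.00 mm.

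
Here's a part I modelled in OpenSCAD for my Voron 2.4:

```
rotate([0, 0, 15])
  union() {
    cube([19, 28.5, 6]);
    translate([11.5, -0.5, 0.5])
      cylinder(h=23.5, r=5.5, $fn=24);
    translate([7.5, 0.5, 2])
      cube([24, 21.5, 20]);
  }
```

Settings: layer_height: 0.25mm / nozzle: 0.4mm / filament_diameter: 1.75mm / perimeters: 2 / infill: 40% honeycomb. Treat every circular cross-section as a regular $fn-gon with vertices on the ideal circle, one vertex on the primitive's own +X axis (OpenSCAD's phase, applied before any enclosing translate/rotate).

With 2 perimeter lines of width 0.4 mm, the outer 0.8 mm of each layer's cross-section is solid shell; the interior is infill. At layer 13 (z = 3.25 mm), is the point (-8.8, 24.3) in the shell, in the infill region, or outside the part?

At z = 3.25 mm: the cube (footprint 19×28.5) is included at this height; the r=5.5 cylinder at (11.5, -0.5) contributes a regular 24-gon of circumradius 5.5; the cube at (7.5, 0.5) (footprint 24×21.5) is included at this height; Taking the union: the regions partially overlap (shared area 288.76 mm²), so overlapping operands fuse into one piece — 1 connected region; (whole slice rotated 15° about Z — lengths, areas and connectivity unchanged). Overall, the cross-section is a single solid region. Undo the 15° rotation: the query point maps to (-2.211, 25.750) in the un-rotated model frame. The nearest boundary edge runs (0.00, 0.00)→(0.00, 28.50); distance from the point to it = 2.21 mm. The point is not inside any of the regions above, so it lies outside the cross-section (2.21 mm from the nearest boundary).

outside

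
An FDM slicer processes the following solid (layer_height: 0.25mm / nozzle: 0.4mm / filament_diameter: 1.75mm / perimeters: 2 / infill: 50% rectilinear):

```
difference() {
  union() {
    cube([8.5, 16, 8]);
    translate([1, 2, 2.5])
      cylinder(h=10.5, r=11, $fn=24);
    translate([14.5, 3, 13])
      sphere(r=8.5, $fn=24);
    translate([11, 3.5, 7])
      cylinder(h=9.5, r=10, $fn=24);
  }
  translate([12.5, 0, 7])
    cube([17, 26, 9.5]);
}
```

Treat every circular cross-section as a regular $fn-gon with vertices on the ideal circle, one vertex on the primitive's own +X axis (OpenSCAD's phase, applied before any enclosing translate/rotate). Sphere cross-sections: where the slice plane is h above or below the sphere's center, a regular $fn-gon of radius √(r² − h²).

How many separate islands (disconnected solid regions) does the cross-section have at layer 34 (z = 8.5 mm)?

1

At z = 8.5 mm: the cube does not reach this height (z outside [0, 8]); the r=11 cylinder at (1, 2) gives a regular 24-gon of circumradius 11 (constant along its height); the sphere at (14.5, 3): section is a regular 24-gon, circumradius = √(r²−h²) = √(8.5²−4.5²) = 7.211; the r=10 cylinder at (11, 3.5) contributes a regular 24-gon of circumradius 10; Taking the union: the regions partially overlap (shared area 295.32 mm²), so overlapping operands fuse into one piece — 1 connected region; the cube at (12.5, 0) is present — its section is the full 17×26 rectangle; Subtracting the remaining from the first: starting from the result so far, the 17×26 cube at (12.5, 0) partially overlaps it — only the 95.98 mm² overlap (of its 442.00 mm²) is removed, clipping the outline — 1 connected region. Overall, the cross-section is a single solid region. Island count = 1.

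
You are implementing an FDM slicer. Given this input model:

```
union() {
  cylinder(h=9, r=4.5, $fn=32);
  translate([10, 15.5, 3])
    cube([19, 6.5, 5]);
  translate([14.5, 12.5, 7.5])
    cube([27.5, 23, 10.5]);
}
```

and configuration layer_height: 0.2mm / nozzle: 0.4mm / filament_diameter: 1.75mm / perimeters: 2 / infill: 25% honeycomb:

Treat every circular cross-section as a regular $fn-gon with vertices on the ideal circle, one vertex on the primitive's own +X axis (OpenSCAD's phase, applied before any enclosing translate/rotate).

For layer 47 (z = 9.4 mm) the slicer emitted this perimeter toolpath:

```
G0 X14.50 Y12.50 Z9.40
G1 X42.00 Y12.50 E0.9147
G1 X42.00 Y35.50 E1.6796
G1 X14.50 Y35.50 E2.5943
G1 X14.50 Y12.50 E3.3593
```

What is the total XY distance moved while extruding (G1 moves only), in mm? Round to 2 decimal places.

101.00 mm

Sum the Euclidean lengths of each G1 segment: total = 101.00 mm.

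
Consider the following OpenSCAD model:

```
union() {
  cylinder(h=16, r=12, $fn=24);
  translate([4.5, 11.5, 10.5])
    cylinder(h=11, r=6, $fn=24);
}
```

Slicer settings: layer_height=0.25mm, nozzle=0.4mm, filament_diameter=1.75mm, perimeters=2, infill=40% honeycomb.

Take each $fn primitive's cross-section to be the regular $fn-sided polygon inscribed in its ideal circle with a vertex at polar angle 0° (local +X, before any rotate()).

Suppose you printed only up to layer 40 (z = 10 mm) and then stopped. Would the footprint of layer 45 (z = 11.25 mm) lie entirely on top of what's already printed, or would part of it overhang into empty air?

Compare the two slices. At z = 10: the cylinder: section is a regular 24-gon, circumradius r=12 (area = (24/2)·12.000²·sin(360°/24) = 447.24 mm²); the cylinder at (4.5, 11.5) is absent (z outside [10.5, 21.5]); Merging all regions: only the r=12 cylinder is present, so the union is just that shape — area = 447.24 mm². At z = 11.25: the cylinder: section is a regular 24-gon, circumradius r=12 (area = (24/2)·12.000²·sin(360°/24) = 447.24 mm²); the r=6 cylinder at (4.5, 11.5) gives a regular 24-gon of circumradius 6 (constant along its height) (area = (24/2)·6.000²·sin(360°/24) = 111.81 mm²); Merging all regions: the regions partially overlap — summed areas 559.05 mm² minus the doubly-counted overlap 45.18 mm² gives 513.87 mm² — area = 513.87 mm². Checking containment: at z = 11.25 the cross-section extends beyond the z = 10 cross-section by about 66.63 mm².

part overhangs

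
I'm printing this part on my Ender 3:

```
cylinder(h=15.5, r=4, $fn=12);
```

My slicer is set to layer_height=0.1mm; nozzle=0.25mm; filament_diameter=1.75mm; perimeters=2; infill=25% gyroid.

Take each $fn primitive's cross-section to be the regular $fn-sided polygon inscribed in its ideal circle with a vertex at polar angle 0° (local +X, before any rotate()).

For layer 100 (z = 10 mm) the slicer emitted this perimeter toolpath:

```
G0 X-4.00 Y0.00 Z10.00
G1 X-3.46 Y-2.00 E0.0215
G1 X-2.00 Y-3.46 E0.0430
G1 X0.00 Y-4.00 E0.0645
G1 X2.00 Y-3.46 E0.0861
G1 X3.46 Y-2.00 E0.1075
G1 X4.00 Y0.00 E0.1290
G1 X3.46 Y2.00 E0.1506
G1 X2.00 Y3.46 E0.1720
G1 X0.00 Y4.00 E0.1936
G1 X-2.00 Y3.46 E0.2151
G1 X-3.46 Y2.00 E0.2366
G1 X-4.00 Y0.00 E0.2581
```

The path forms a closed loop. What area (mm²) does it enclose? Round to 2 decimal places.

Apply the shoelace formula to the sequence of (X, Y) vertices; enclosed area = 47.94 mm².

47.94 mm²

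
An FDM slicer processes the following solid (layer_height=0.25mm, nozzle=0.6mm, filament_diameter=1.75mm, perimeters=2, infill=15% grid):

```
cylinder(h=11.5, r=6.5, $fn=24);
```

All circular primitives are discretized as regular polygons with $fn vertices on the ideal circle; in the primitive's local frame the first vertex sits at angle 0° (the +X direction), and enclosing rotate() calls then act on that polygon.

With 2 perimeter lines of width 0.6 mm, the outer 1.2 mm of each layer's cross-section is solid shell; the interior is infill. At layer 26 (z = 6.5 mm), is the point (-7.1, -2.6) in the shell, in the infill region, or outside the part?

outside

At z = 6.5 mm: the r=6.5 cylinder gives a regular 24-gon of circumradius 6.5 (constant along its height). Overall, the cross-section is a single solid region. The nearest boundary edge runs (-6.28, -1.68)→(-5.63, -3.25); distance from the point to it = 1.11 mm. The point is not inside any of the regions above, so it lies outside the cross-section (1.11 mm from the nearest boundary).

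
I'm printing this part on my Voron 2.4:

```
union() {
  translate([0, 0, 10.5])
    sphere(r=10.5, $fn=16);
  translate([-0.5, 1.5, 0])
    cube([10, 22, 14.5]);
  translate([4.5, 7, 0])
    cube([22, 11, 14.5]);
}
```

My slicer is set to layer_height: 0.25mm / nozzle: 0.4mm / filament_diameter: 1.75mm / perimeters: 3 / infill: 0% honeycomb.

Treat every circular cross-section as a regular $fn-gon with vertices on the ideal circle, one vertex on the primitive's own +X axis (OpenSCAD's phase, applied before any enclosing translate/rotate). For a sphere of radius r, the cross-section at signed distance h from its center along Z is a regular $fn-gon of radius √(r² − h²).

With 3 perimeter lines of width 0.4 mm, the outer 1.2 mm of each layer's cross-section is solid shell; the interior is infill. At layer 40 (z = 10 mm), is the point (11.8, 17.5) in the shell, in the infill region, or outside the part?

shell

At z = 10 mm: the sphere: section is a regular 16-gon, circumradius = √(r²−h²) = √(10.5²−0.5²) = 10.488; the cube at (-0.5, 1.5) is present — its section is the full 10×22 rectangle; the 22×11 cube at (4.5, 7) contributes its full rectangle; Combining (union): the regions partially overlap (shared area 127.02 mm²), so overlapping operands fuse into one piece — 1 connected region. Overall, the cross-section is a single solid region. The nearest boundary edge runs (9.50, 18.00)→(26.50, 18.00); distance from the point to it = 0.50 mm. The point is inside the cross-section, 0.50 mm from the nearest boundary — within the 1.2 mm shell band (3 × 0.4).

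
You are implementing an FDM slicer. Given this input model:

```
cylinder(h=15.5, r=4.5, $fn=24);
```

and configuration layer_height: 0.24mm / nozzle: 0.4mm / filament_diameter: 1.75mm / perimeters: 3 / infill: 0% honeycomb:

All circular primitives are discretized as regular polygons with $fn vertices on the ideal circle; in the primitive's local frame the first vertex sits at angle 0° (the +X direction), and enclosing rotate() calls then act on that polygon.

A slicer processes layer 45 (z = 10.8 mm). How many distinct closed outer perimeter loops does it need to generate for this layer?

1

At z = 10.8 mm: the cylinder: section is a regular 24-gon, circumradius r=4.5. The result has 1 disconnected region.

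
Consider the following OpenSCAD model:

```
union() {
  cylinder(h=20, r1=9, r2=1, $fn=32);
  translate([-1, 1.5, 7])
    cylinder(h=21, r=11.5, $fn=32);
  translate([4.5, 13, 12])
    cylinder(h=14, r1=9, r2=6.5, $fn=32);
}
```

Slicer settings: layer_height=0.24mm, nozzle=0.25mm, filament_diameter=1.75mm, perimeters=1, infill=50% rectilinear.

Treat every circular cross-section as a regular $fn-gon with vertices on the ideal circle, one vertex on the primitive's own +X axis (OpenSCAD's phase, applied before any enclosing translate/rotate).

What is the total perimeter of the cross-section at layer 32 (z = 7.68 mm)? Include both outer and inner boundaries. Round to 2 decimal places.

72.14 mm

At z = 7.68 mm: the cone contributes a regular 32-gon of circumradius 5.928 (interpolated between r1=9 and r2=1 at t=0.384) (perimeter = 2·32·5.928·sin(180°/32) = 37.19 mm); the r=11.5 cylinder at (-1, 1.5) contributes a regular 32-gon of circumradius 11.5 (perimeter = 2·32·11.500·sin(180°/32) = 72.14 mm); the cone at (4.5, 13) is absent (z outside [12, 26]); Merging all regions: the cone lies entirely inside the r=11.5 cylinder at (-1, 1.5), so the union is just the r=11.5 cylinder at (-1, 1.5) — boundary = 72.14 mm. Overall, the cross-section is a single solid region. Total boundary length (outer) = 72.14 mm.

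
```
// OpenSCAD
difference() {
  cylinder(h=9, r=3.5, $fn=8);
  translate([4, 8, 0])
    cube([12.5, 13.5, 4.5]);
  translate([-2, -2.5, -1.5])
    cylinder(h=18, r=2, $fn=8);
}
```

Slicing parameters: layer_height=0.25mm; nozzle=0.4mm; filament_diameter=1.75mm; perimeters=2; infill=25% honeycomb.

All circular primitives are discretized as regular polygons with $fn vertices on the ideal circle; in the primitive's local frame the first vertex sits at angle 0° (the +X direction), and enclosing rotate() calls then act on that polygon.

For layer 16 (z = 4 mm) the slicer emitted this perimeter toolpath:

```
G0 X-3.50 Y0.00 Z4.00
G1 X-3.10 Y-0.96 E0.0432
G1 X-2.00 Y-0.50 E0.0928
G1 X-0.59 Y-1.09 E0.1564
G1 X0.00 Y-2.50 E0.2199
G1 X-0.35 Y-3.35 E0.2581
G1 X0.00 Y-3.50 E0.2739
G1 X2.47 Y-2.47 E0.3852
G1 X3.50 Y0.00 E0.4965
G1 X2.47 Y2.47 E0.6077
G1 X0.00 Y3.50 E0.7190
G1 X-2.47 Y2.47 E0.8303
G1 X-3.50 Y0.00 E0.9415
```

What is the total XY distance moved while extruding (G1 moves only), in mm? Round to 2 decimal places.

Sum the Euclidean lengths of each G1 segment: total = 22.65 mm.

22.65 mm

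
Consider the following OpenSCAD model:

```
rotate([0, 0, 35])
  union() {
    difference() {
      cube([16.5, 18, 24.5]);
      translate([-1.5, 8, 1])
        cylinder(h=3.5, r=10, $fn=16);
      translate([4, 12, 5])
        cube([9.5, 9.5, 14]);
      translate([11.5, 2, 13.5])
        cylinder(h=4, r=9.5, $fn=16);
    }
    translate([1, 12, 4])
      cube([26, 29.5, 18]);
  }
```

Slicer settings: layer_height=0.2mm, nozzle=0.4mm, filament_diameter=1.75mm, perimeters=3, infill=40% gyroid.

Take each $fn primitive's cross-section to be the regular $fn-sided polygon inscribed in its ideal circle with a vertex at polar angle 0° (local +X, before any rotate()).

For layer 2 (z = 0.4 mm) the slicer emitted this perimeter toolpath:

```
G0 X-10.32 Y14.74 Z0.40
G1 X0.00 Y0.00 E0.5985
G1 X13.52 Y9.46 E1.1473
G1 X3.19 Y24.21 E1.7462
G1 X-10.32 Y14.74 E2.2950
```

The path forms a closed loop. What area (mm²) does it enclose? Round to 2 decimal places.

Apply the shoelace formula to the sequence of (X, Y) vertices; enclosed area = 297.00 mm².

297.00 mm²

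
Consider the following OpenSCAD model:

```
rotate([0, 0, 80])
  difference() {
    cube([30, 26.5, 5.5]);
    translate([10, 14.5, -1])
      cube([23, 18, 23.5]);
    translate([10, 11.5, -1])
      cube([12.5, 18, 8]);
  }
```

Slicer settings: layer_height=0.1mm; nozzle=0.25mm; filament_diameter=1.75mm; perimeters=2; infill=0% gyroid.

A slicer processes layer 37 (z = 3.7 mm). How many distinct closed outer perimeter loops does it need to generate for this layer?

1

At z = 3.7 mm: the cube is present — its section is the full 30×26.5 rectangle; the cube at (10, 14.5) (footprint 23×18) is included at this height; the 12.5×18 cube at (10, 11.5) contributes its full rectangle; Subtracting the remaining from the first: starting from the 30×26.5 cube, the 23×18 cube at (10, 14.5) partially overlaps it — only the 240.00 mm² overlap (of its 414.00 mm²) is removed, clipping the outline; the 12.5×18 cube at (10, 11.5) partially overlaps it — only the 37.50 mm² overlap (of its 225.00 mm²) is removed, clipping the outline — 1 connected region; (whole slice rotated 80° about Z — lengths, areas and connectivity unchanged). The result has 1 disconnected region.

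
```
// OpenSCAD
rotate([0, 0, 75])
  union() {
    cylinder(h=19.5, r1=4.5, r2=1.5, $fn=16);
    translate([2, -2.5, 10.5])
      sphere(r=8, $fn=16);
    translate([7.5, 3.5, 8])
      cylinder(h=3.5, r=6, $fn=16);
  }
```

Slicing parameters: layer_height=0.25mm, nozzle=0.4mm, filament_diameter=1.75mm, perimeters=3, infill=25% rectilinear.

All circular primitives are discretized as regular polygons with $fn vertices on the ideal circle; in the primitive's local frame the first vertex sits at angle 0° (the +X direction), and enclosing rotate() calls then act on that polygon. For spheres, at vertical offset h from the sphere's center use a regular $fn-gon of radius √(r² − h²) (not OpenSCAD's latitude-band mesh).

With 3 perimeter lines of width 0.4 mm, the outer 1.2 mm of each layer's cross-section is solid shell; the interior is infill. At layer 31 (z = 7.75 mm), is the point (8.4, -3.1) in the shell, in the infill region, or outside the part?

At z = 7.75 mm: the cone (r1=4.5→r2=1.5) has section circumradius 3.308 here — a regular 16-gon; the r=8 sphere at (2, -2.5) slices to a regular 16-gon of circumradius 7.512 (√(r²−h²) with h=2.75 from center); the cylinder at (7.5, 3.5) is absent (z outside [8, 11.5]); Taking the union: the cone lies entirely inside the r=8 sphere at (2, -2.5), so the union is just the r=8 sphere at (2, -2.5) — 1 connected region; (rotated 75° about Z; rotation is an isometry so areas/perimeters/island counts are preserved). Overall, the cross-section is a single solid region. Undo the 75° rotation: the query point maps to (-0.820, -8.916) in the un-rotated model frame. The nearest boundary edge runs (-0.87, -9.44)→(-3.31, -7.81); distance from the point to it = 0.47 mm. The point is inside the cross-section, 0.47 mm from the nearest boundary — within the 1.2 mm shell band (3 × 0.4).

shell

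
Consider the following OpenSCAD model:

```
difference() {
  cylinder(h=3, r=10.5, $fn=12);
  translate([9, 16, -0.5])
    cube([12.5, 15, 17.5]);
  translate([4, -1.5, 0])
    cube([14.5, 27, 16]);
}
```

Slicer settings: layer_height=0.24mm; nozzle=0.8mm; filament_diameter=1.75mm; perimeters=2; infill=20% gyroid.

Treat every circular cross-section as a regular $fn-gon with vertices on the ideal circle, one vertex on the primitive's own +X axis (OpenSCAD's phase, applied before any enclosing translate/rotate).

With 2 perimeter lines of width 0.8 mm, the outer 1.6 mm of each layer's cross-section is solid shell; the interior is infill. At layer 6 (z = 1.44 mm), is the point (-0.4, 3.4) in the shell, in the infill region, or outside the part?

infill

At z = 1.44 mm: the cylinder: section is a regular 12-gon, circumradius r=10.5; the cube at (9, 16) (footprint 12.5×15) is included at this height; the cube at (4, -1.5) (footprint 14.5×27) is included at this height; Taking the first minus the rest: starting from the r=10.5 cylinder, the 12.5×15 cube at (9, 16) misses the remaining region (no effect); the 14.5×27 cube at (4, -1.5) partially overlaps it — only the 52.28 mm² overlap (of its 391.50 mm²) is removed, clipping the outline — 1 connected region. Overall, the cross-section is a single solid region. The nearest boundary edge runs (4.00, 9.43)→(4.00, -1.50); distance from the point to it = 4.40 mm. The point is inside the cross-section and 4.40 mm from the nearest boundary — more than the 1.6 mm shell width (2 × 0.8), so it's in the infill interior.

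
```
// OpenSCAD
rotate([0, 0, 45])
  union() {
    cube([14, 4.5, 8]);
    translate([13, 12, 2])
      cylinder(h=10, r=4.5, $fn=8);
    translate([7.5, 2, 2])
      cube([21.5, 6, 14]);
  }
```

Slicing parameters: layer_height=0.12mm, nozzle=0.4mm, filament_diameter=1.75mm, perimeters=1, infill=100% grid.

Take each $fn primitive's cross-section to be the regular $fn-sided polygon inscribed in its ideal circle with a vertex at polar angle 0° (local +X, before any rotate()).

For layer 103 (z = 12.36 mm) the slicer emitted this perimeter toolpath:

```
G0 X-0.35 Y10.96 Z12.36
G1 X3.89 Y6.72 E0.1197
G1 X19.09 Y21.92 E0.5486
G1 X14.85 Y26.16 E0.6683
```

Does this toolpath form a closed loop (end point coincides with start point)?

Start point (G0): (-0.35, 10.96). End point (last G1): the path does not return to the start — open.

no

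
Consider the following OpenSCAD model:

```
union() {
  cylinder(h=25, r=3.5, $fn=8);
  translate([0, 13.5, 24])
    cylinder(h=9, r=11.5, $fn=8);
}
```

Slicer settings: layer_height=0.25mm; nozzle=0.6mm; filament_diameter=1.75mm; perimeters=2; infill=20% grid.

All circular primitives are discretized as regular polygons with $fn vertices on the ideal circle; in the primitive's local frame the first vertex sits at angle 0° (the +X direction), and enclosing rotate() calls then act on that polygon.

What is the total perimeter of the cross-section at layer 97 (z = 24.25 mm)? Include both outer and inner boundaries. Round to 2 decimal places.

84.00 mm

At z = 24.25 mm: the r=3.5 cylinder contributes a regular 8-gon of circumradius 3.5 (perimeter = 2·8·3.500·sin(180°/8) = 21.43 mm); the cylinder at (0, 13.5): section is a regular 8-gon, circumradius r=11.5 (perimeter = 2·8·11.500·sin(180°/8) = 70.41 mm); Merging all regions: the regions partially overlap (shared area 2.72 mm²), so the edge portions inside another operand are dropped and the merged outline is re-measured after clipping — boundary = 84.00 mm. Overall, the cross-section is a single solid region. Total boundary length (outer) = 84.00 mm.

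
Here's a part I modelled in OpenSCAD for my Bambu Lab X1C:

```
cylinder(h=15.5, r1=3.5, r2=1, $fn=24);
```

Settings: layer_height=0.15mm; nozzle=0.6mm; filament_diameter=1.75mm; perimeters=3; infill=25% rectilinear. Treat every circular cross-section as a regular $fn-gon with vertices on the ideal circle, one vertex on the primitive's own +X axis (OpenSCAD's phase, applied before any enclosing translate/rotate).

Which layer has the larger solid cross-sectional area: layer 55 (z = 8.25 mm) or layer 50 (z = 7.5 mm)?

Layer 55 (z = 8.25): the cone (r1=3.5→r2=1) has section circumradius 2.169 here — a regular 24-gon (area = (24/2)·2.169²·sin(360°/24) = 14.62 mm²). So its area = 14.62 mm². Layer 50 (z = 7.5): the cone: at t=0.484 of its height the radius interpolates to r₁+(r₂−r₁)t = 2.290, giving a regular 24-gon of that circumradius (area = (24/2)·2.290²·sin(360°/24) = 16.29 mm²). So its area = 16.29 mm². Layer 50 is larger (16.29 vs 14.62 mm²).

layer 50 (z = 7.5 mm)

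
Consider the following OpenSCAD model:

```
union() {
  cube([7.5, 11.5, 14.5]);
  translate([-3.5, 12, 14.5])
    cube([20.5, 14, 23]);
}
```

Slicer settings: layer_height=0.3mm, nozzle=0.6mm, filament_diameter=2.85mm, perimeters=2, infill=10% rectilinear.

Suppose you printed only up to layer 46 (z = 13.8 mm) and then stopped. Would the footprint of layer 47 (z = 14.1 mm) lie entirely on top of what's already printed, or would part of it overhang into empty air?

entirely on top

Compare the two slices. At z = 13.8: the cube (footprint 7.5×11.5) is included at this height (area 86.25 mm²); the cube at (-3.5, 12) is absent (z outside [14.5, 37.5]); Taking the union: only the 7.5×11.5 cube is present, so the union is just that shape — area = 86.25 mm². At z = 14.1: the cube (footprint 7.5×11.5) is included at this height (area 86.25 mm²); the cube at (-3.5, 12) is absent (z outside [14.5, 37.5]); Combining (union): only the 7.5×11.5 cube is present, so the union is just that shape — area = 86.25 mm². Checking containment: the cross-section at z = 14.1 is a subset of the cross-section at z = 13.8.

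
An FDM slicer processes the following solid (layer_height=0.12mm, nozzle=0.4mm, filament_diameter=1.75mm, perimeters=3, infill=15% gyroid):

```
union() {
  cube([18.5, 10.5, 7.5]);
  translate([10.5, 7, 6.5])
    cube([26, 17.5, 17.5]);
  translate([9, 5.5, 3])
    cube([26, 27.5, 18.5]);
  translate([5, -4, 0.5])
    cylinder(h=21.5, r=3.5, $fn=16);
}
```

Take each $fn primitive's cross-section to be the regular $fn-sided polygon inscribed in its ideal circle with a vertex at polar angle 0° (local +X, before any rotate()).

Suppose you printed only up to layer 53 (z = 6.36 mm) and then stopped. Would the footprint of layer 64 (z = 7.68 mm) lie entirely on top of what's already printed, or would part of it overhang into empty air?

Compare the two slices. At z = 6.36: the 18.5×10.5 cube contributes its full rectangle (area 194.25 mm²); the cube at (10.5, 7) is not intersected at this z (z outside [6.5, 24]); the cube at (9, 5.5) is present — its section is the full 26×27.5 rectangle (area 715.00 mm²); the r=3.5 cylinder at (5, -4) gives a regular 16-gon of circumradius 3.5 (constant along its height) (area = (16/2)·3.500²·sin(360°/16) = 37.50 mm²); Taking the union: the regions partially overlap — summed areas 946.75 mm² minus the doubly-counted overlap 47.50 mm² gives 899.25 mm² — area = 899.25 mm². At z = 7.68: the cube is absent (z outside [0, 7.5]); the cube at (10.5, 7) (footprint 26×17.5) is included at this height (area 455.00 mm²); the cube at (9, 5.5) (footprint 26×27.5) is included at this height (area 715.00 mm²); the cylinder at (5, -4): section is a regular 16-gon, circumradius r=3.5 (area = (16/2)·3.500²·sin(360°/16) = 37.50 mm²); Taking the union: the regions partially overlap — summed areas 1207.50 mm² minus the doubly-counted overlap 428.75 mm² gives 778.75 mm² — area = 778.75 mm². Checking containment: at z = 7.68 the cross-section extends beyond the z = 6.36 cross-section by about 26.25 mm².

part overhangs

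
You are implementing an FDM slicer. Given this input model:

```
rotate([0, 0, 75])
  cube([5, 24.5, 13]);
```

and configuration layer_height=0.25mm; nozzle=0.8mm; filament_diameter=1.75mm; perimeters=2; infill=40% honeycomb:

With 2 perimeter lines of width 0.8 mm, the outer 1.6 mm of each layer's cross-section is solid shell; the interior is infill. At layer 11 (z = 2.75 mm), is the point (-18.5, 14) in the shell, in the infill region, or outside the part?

outside

At z = 2.75 mm: the 5×24.5 cube contributes its full rectangle; (whole slice rotated 75° about Z — lengths, areas and connectivity unchanged). Overall, the cross-section is a single solid region. Undo the 75° rotation: the query point maps to (8.735, 21.493) in the un-rotated model frame. The nearest boundary edge runs (5.00, 0.00)→(5.00, 24.50); distance from the point to it = 3.73 mm. The point is not inside any of the regions above, so it lies outside the cross-section (3.73 mm from the nearest boundary).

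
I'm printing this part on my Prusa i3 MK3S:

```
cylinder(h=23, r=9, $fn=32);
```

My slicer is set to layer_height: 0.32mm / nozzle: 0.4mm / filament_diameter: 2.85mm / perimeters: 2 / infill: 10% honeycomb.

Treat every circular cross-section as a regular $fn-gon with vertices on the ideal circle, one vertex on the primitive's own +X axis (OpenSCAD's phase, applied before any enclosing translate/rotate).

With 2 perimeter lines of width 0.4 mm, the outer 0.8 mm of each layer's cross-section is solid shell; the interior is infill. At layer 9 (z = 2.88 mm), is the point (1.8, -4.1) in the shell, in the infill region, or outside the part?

At z = 2.88 mm: the cylinder: section is a regular 32-gon, circumradius r=9. Overall, the cross-section is a single solid region. The nearest boundary edge runs (3.44, -8.31)→(5.00, -7.48); distance from the point to it = 4.49 mm. The point is inside the cross-section and 4.49 mm from the nearest boundary — more than the 0.8 mm shell width (2 × 0.4), so it's in the infill interior.

infill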